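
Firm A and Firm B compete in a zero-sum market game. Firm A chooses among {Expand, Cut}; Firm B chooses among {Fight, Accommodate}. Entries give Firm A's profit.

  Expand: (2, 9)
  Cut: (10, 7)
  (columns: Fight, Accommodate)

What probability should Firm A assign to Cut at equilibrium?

7/10

Row minima: Expand → 2, Cut → 7; maximin = 7.
Column maxima: Fight → 10, Accommodate → 9; minimax = 9.
7 ≠ 9, so there is no saddle point; optimal play is mixed.
Let Firm A play Expand with probability p. Expected payoff against Fight: 2p + 10(1−p) = −8p + 10; against Accommodate: 9p + 7(1−p) = 2p + 7.
Setting these equal: −8p + 10 = 2p + 7 ⇒ −10p = -3 ⇒ p = 3/10, and the value is (-8)·(3/10) + 10 = 38/5.
For Firm B: with q = P(Fight), equating Expand's and Cut's payoffs gives −7q + 9 = 3q + 7 ⇒ q = 1/5.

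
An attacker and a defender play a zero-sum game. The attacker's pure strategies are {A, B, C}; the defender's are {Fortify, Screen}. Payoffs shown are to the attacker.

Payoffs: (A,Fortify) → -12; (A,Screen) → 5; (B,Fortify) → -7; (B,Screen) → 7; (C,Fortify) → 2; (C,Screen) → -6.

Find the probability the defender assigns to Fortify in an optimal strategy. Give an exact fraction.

13/22

Row minima: A → -12, B → -7, C → -6; maximin = -6.
Column maxima: Fortify → 2, Screen → 7; minimax = 2.
-6 ≠ 2, so there is no saddle point; optimal play is mixed.
A is strictly dominated by B, so the attacker never plays it.
On the remaining 2×2 (B, C vs Fortify, Screen):
Let the attacker play B with probability p. Expected payoff against Fortify: (-7)p + 2(1−p) = −9p + 2; against Screen: 7p + (-6)(1−p) = 13p − 6.
Setting these equal: −9p + 2 = 13p − 6 ⇒ −22p = -8 ⇒ p = 4/11, and the value is (-9)·(4/11) + 2 = -14/11.
For the defender: with q = P(Fortify), equating B's and C's payoffs gives −14q + 7 = 8q − 6 ⇒ q = 13/22.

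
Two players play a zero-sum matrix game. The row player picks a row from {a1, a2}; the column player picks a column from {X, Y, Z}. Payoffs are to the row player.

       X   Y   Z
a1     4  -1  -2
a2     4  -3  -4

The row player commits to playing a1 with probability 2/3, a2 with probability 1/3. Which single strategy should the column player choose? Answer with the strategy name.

Z

If the column player plays X, the row player's expected payoff is (2/3)·4 + (1/3)·4 = 4.
If the column player plays Y, the row player's expected payoff is (2/3)·(-1) + (1/3)·(-3) = -5/3.
If the column player plays Z, the row player's expected payoff is (2/3)·(-2) + (1/3)·(-4) = -8/3.
The column player minimizes the row player's payoff; the smallest is -8/3, so the best response is Z.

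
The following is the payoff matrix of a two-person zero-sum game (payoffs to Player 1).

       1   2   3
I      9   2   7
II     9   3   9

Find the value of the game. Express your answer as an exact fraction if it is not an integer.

3

Row minima: I → 2, II → 3; maximin = 3.
Column maxima: 1 → 9, 2 → 3, 3 → 9; minimax = 3.
Since maximin = minimax = 3, there is a saddle point and the value is 3.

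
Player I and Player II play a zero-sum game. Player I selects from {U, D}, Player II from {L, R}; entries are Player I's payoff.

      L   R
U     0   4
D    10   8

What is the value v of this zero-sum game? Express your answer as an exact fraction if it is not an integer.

Row minima: U → 0, D → 8; maximin = 8.
Column maxima: L → 10, R → 8; minimax = 8.
Since maximin = minimax = 8, there is a saddle point and the value is 8.

8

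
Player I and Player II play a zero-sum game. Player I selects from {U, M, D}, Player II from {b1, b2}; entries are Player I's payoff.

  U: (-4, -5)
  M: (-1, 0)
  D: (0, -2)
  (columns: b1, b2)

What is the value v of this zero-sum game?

Row minima: U → -5, M → -1, D → -2; maximin = -1.
Column maxima: b1 → 0, b2 → 0; minimax = 0.
-1 ≠ 0, so there is no saddle point; optimal play is mixed.
U is strictly dominated by M, so Player I never plays it.
On the remaining 2×2 (M, D vs b1, b2):
Let Player I play M with probability p. Expected payoff against b1: (-1)p + 0(1−p) = −p; against b2: 0p + (-2)(1−p) = 2p − 2.
Setting these equal: −p = 2p − 2 ⇒ −3p = -2 ⇒ p = 2/3, and the value is (-1)·(2/3) = -2/3.
For Player II: with q = P(b1), equating M's and D's payoffs gives −q = 2q − 2 ⇒ q = 2/3.

-2/3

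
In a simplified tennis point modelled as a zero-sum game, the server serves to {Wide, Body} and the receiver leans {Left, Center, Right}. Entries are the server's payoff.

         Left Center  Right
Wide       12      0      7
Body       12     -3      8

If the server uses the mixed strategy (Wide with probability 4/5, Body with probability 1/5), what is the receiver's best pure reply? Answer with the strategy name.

If the receiver plays Left, the server's expected payoff is (4/5)·12 + (1/5)·12 = 12.
If the receiver plays Center, the server's expected payoff is (4/5)·0 + (1/5)·(-3) = -3/5.
If the receiver plays Right, the server's expected payoff is (4/5)·7 + (1/5)·8 = 36/5.
The receiver minimizes the server's payoff; the smallest is -3/5, so the best response is Center.

Center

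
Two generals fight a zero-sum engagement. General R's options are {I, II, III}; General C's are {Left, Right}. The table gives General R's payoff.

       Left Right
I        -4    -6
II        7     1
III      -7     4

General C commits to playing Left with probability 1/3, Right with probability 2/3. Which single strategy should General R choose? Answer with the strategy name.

Expected payoff of I: (1/3)·(-4) + (2/3)·(-6) = -16/3.
Expected payoff of II: (1/3)·7 + (2/3)·1 = 3.
Expected payoff of III: (1/3)·(-7) + (2/3)·4 = 1/3.
The largest is 3, so General R's best response is II.

II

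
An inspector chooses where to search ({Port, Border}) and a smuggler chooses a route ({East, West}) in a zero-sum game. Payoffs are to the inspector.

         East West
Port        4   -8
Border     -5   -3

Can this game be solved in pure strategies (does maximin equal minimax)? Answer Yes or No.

Row minima: Port → -8, Border → -5; maximin = -5.
Column maxima: East → 4, West → -3; minimax = -3.
-5 ≠ -3, so no pure-strategy equilibrium exists.

No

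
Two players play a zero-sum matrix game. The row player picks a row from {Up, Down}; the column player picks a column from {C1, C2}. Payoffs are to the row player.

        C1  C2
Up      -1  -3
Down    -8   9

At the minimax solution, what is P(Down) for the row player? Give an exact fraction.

Row minima: Up → -3, Down → -8; maximin = -3.
Column maxima: C1 → -1, C2 → 9; minimax = -1.
-3 ≠ -1, so there is no saddle point; optimal play is mixed.
Let the row player play Up with probability p. Expected payoff against C1: (-1)p + (-8)(1−p) = 7p − 8; against C2: (-3)p + 9(1−p) = −12p + 9.
Setting these equal: 7p − 8 = −12p + 9 ⇒ 19p = 17 ⇒ p = 17/19, and the value is (7)·(17/19) − 8 = -33/19.
For the column player: with q = P(C1), equating Up's and Down's payoffs gives 2q − 3 = −17q + 9 ⇒ q = 12/19.

2/19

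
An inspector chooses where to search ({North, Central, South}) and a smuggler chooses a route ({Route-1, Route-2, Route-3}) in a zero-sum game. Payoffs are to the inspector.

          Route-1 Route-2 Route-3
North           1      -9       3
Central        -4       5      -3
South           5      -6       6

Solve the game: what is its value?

1/20

Row minima: North → -9, Central → -4, South → -6; maximin = -4.
Column maxima: Route-1 → 5, Route-2 → 5, Route-3 → 6; minimax = 5.
-4 ≠ 5, so there is no saddle point; optimal play is mixed.
North is strictly dominated by South, so the inspector never plays it.
Route-3 is strictly dominated by Route-1 (it gives the inspector strictly more in every row), so the smuggler never plays it.
On the remaining 2×2 (Central, South vs Route-1, Route-2):
Let the inspector play Central with probability p. Expected payoff against Route-1: (-4)p + 5(1−p) = −9p + 5; against Route-2: 5p + (-6)(1−p) = 11p − 6.
Setting these equal: −9p + 5 = 11p − 6 ⇒ −20p = -11 ⇒ p = 11/20, and the value is (-9)·(11/20) + 5 = 1/20.
For the smuggler: with q = P(Route-1), equating Central's and South's payoffs gives −9q + 5 = 11q − 6 ⇒ q = 11/20.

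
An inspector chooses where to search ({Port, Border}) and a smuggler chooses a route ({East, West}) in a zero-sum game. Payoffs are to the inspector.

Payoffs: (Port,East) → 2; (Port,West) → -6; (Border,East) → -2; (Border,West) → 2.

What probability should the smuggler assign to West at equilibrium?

1/3

Row minima: Port → -6, Border → -2; maximin = -2.
Column maxima: East → 2, West → 2; minimax = 2.
-2 ≠ 2, so there is no saddle point; optimal play is mixed.
Let the inspector play Port with probability p. Expected payoff against East: 2p + (-2)(1−p) = 4p − 2; against West: (-6)p + 2(1−p) = −8p + 2.
Setting these equal: 4p − 2 = −8p + 2 ⇒ 12p = 4 ⇒ p = 1/3, and the value is (4)·(1/3) − 2 = -2/3.
For the smuggler: with q = P(East), equating Port's and Border's payoffs gives 8q − 6 = −4q + 2 ⇒ q = 2/3.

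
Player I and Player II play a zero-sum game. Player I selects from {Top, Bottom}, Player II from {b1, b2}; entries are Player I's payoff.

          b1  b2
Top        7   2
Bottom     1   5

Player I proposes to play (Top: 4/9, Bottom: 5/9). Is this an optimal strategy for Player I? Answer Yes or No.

Yes

Against b1 this mix gives (4/9)·7 + (5/9)·1 = 11/3.
Against b2 this mix gives (4/9)·2 + (5/9)·5 = 11/3.
All of Player II's active replies (b1, b2) yield 11/3, and no column does worse for Player I. The mix makes Player II indifferent and guarantees 11/3, so it is optimal.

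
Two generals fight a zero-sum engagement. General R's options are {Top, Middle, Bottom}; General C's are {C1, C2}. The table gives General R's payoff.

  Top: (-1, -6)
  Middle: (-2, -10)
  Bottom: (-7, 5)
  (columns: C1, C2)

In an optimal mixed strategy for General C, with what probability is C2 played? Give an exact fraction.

6/17

Row minima: Top → -6, Middle → -10, Bottom → -7; maximin = -6.
Column maxima: C1 → -1, C2 → 5; minimax = -1.
-6 ≠ -1, so there is no saddle point; optimal play is mixed.
Middle is strictly dominated by Top, so General R never plays it.
On the remaining 2×2 (Top, Bottom vs C1, C2):
Let General R play Top with probability p. Expected payoff against C1: (-1)p + (-7)(1−p) = 6p − 7; against C2: (-6)p + 5(1−p) = −11p + 5.
Setting these equal: 6p − 7 = −11p + 5 ⇒ 17p = 12 ⇒ p = 12/17, and the value is (6)·(12/17) − 7 = -47/17.
For General C: with q = P(C1), equating Top's and Bottom's payoffs gives 5q − 6 = −12q + 5 ⇒ q = 11/17.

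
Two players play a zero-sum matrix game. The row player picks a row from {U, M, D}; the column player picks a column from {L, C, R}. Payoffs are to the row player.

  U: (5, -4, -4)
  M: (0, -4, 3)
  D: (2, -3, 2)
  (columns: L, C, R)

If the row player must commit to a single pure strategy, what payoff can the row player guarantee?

Row minima: U → -4, M → -4, D → -3.
The best of these is -3.

-3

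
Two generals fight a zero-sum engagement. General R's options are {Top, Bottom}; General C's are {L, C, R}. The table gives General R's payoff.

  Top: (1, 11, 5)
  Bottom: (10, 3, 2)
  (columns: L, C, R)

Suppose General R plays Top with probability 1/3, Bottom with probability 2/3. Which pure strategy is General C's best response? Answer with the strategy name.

If General C plays L, General R's expected payoff is (1/3)·1 + (2/3)·10 = 7.
If General C plays C, General R's expected payoff is (1/3)·11 + (2/3)·3 = 17/3.
If General C plays R, General R's expected payoff is (1/3)·5 + (2/3)·2 = 3.
General C minimizes General R's payoff; the smallest is 3, so the best response is R.

R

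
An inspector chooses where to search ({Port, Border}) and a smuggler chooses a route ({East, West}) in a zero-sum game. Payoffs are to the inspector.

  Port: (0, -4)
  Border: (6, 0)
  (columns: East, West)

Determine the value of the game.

0

Row minima: Port → -4, Border → 0; maximin = 0.
Column maxima: East → 6, West → 0; minimax = 0.
Since maximin = minimax = 0, there is a saddle point and the value is 0.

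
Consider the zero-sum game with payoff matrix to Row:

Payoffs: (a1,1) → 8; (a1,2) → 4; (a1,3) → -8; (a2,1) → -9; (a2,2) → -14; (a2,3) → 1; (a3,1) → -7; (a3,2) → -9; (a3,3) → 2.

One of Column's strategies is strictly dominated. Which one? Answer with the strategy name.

2 holds Row's payoff strictly below 1 in every row: 4 < 8, -14 < -9, -9 < -7.
So 1 is strictly dominated for Column.

1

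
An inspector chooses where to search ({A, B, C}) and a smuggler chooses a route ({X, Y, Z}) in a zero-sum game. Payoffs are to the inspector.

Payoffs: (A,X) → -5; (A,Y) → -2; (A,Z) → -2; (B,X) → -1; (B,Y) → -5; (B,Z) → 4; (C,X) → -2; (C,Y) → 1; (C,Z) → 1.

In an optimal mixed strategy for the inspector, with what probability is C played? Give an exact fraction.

Row minima: A → -5, B → -5, C → -2; maximin = -2.
Column maxima: X → -1, Y → 1, Z → 4; minimax = -1.
-2 ≠ -1, so there is no saddle point; optimal play is mixed.
A is strictly dominated by C, so the inspector never plays it.
Z is strictly dominated by X (it gives the inspector strictly more in every row), so the smuggler never plays it.
On the remaining 2×2 (B, C vs X, Y):
Let the inspector play B with probability p. Expected payoff against X: (-1)p + (-2)(1−p) = p − 2; against Y: (-5)p + 1(1−p) = −6p + 1.
Setting these equal: p − 2 = −6p + 1 ⇒ 7p = 3 ⇒ p = 3/7, and the value is (1)·(3/7) − 2 = -11/7.
For the smuggler: with q = P(X), equating B's and C's payoffs gives 4q − 5 = −3q + 1 ⇒ q = 6/7.

4/7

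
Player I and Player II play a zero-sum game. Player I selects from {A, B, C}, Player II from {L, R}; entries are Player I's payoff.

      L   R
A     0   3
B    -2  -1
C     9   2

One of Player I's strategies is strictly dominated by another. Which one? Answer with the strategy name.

A gives a strictly higher payoff than B against every column: 0 > -2, 3 > -1.
So B is strictly dominated and Player I never plays it.

B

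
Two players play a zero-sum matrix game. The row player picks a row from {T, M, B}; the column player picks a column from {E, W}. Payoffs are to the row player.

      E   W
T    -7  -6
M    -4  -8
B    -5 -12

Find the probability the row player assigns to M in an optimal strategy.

1/5

Row minima: T → -7, M → -8, B → -12; maximin = -7.
Column maxima: E → -4, W → -6; minimax = -6.
-7 ≠ -6, so there is no saddle point; optimal play is mixed.
B is strictly dominated by M, so the row player never plays it.
On the remaining 2×2 (T, M vs E, W):
Let the row player play T with probability p. Expected payoff against E: (-7)p + (-4)(1−p) = −3p − 4; against W: (-6)p + (-8)(1−p) = 2p − 8.
Setting these equal: −3p − 4 = 2p − 8 ⇒ −5p = -4 ⇒ p = 4/5, and the value is (-3)·(4/5) − 4 = -32/5.
For the column player: with q = P(E), equating T's and M's payoffs gives −q − 6 = 4q − 8 ⇒ q = 2/5.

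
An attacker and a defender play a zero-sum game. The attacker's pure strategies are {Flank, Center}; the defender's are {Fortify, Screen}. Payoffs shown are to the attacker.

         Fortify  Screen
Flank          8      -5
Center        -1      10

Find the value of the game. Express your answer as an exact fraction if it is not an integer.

25/8

Row minima: Flank → -5, Center → -1; maximin = -1.
Column maxima: Fortify → 8, Screen → 10; minimax = 8.
-1 ≠ 8, so there is no saddle point; optimal play is mixed.
Let the attacker play Flank with probability p. Expected payoff against Fortify: 8p + (-1)(1−p) = 9p − 1; against Screen: (-5)p + 10(1−p) = −15p + 10.
Setting these equal: 9p − 1 = −15p + 10 ⇒ 24p = 11 ⇒ p = 11/24, and the value is (9)·(11/24) − 1 = 25/8.
For the defender: with q = P(Fortify), equating Flank's and Center's payoffs gives 13q − 5 = −11q + 10 ⇒ q = 5/8.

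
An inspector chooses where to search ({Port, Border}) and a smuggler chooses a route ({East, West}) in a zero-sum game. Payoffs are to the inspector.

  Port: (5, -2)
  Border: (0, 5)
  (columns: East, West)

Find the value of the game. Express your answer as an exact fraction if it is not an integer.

25/12

Row minima: Port → -2, Border → 0; maximin = 0.
Column maxima: East → 5, West → 5; minimax = 5.
0 ≠ 5, so there is no saddle point; optimal play is mixed.
Let the inspector play Port with probability p. Expected payoff against East: 5p + 0(1−p) = 5p; against West: (-2)p + 5(1−p) = −7p + 5.
Setting these equal: 5p = −7p + 5 ⇒ 12p = 5 ⇒ p = 5/12, and the value is (5)·(5/12) = 25/12.
For the smuggler: with q = P(East), equating Port's and Border's payoffs gives 7q − 2 = −5q + 5 ⇒ q = 7/12.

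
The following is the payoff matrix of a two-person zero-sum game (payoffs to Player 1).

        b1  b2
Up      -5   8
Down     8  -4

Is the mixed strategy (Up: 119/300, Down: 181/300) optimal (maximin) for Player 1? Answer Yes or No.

Against b1 this mix gives (119/300)·(-5) + (181/300)·8 = 853/300.
Against b2 this mix gives (119/300)·8 + (181/300)·(-4) = 19/25.
Player 2 will play b2, holding Player 1 to 19/25. Shifting weight toward the row that does better against b2 would raise this floor (the equalizing mix achieves 44/25 against both b2 and b1), so the proposed strategy is not optimal.

No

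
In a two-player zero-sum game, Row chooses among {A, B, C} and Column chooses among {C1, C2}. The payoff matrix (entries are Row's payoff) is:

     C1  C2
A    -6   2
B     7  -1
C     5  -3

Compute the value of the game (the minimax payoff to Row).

1/2

Row minima: A → -6, B → -1, C → -3; maximin = -1.
Column maxima: C1 → 7, C2 → 2; minimax = 2.
-1 ≠ 2, so there is no saddle point; optimal play is mixed.
C is strictly dominated by B, so Row never plays it.
On the remaining 2×2 (A, B vs C1, C2):
Let Row play A with probability p. Expected payoff against C1: (-6)p + 7(1−p) = −13p + 7; against C2: 2p + (-1)(1−p) = 3p − 1.
Setting these equal: −13p + 7 = 3p − 1 ⇒ −16p = -8 ⇒ p = 1/2, and the value is (-13)·(1/2) + 7 = 1/2.
For Column: with q = P(C1), equating A's and B's payoffs gives −8q + 2 = 8q − 1 ⇒ q = 3/16.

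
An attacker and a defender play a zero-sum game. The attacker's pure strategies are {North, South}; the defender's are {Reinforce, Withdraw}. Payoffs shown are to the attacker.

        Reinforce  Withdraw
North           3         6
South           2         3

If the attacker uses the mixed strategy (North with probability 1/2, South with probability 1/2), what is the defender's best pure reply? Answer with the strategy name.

Reinforce

If the defender plays Reinforce, the attacker's expected payoff is (1/2)·3 + (1/2)·2 = 5/2.
If the defender plays Withdraw, the attacker's expected payoff is (1/2)·6 + (1/2)·3 = 9/2.
The defender minimizes the attacker's payoff; the smallest is 5/2, so the best response is Reinforce.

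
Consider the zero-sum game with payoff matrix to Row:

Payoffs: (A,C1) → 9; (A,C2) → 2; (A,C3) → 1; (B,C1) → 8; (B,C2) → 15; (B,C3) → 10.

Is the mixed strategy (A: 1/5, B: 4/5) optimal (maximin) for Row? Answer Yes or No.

Yes

Against C1 this mix gives (1/5)·9 + (4/5)·8 = 41/5.
Against C2 this mix gives (1/5)·2 + (4/5)·15 = 62/5.
Against C3 this mix gives (1/5)·1 + (4/5)·10 = 41/5.
All of Column's active replies (C1, C3) yield 41/5, and no column does worse for Row. The mix makes Column indifferent and guarantees 41/5, so it is optimal.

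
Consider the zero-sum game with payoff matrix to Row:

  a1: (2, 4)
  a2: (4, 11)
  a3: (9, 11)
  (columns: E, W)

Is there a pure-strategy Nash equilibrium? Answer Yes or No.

Row minima: a1 → 2, a2 → 4, a3 → 9; maximin = 9.
Column maxima: E → 9, W → 11; minimax = 9.
maximin = minimax = 9, so a saddle point exists.

Yes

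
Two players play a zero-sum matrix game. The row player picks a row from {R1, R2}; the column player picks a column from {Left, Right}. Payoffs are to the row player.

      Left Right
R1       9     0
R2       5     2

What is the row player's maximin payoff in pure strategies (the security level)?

2

Row minima: R1 → 0, R2 → 2.
The best of these is 2.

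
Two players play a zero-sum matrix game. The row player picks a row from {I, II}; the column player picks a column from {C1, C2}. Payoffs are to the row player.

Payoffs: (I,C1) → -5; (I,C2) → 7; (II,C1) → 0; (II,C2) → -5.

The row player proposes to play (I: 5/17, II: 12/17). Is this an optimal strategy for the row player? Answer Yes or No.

Against C1 this mix gives (5/17)·(-5) + (12/17)·0 = -25/17.
Against C2 this mix gives (5/17)·7 + (12/17)·(-5) = -25/17.
All of the column player's active replies (C1, C2) yield -25/17, and no column does worse for the row player. The mix makes the column player indifferent and guarantees -25/17, so it is optimal.

Yes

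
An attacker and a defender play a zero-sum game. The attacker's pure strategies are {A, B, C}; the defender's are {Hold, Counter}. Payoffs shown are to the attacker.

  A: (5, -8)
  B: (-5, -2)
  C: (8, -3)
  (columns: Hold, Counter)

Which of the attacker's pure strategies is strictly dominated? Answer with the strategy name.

C gives a strictly higher payoff than A against every column: 8 > 5, -3 > -8.
So A is strictly dominated and the attacker never plays it.

A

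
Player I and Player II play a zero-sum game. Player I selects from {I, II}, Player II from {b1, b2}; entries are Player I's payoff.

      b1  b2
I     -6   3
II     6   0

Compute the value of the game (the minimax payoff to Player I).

6/5

Row minima: I → -6, II → 0; maximin = 0.
Column maxima: b1 → 6, b2 → 3; minimax = 3.
0 ≠ 3, so there is no saddle point; optimal play is mixed.
Let Player I play I with probability p. Expected payoff against b1: (-6)p + 6(1−p) = −12p + 6; against b2: 3p + 0(1−p) = 3p.
Setting these equal: −12p + 6 = 3p ⇒ −15p = -6 ⇒ p = 2/5, and the value is (-12)·(2/5) + 6 = 6/5.
For Player II: with q = P(b1), equating I's and II's payoffs gives −9q + 3 = 6q ⇒ q = 1/5.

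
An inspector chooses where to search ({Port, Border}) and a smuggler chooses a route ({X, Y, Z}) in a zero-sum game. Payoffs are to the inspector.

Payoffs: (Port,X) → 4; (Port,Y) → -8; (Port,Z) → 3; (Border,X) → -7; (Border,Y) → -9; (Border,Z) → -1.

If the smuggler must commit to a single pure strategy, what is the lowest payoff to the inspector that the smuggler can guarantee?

-8

Column maxima: X → 4, Y → -8, Z → 3.
The smallest of these is -8.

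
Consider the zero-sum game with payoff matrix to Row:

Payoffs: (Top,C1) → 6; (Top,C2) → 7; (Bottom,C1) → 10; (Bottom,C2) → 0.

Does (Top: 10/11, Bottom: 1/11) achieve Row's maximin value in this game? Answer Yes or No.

Against C1 this mix gives (10/11)·6 + (1/11)·10 = 70/11.
Against C2 this mix gives (10/11)·7 + (1/11)·0 = 70/11.
All of Column's active replies (C1, C2) yield 70/11, and no column does worse for Row. The mix makes Column indifferent and guarantees 70/11, so it is optimal.

Yes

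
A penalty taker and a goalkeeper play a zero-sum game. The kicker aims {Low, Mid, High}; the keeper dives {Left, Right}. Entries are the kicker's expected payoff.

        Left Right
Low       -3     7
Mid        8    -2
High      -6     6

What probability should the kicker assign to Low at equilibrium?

Row minima: Low → -3, Mid → -2, High → -6; maximin = -2.
Column maxima: Left → 8, Right → 7; minimax = 7.
-2 ≠ 7, so there is no saddle point; optimal play is mixed.
High is strictly dominated by Low, so the kicker never plays it.
On the remaining 2×2 (Low, Mid vs Left, Right):
Let the kicker play Low with probability p. Expected payoff against Left: (-3)p + 8(1−p) = −11p + 8; against Right: 7p + (-2)(1−p) = 9p − 2.
Setting these equal: −11p + 8 = 9p − 2 ⇒ −20p = -10 ⇒ p = 1/2, and the value is (-11)·(1/2) + 8 = 5/2.
For the keeper: with q = P(Left), equating Low's and Mid's payoffs gives −10q + 7 = 10q − 2 ⇒ q = 9/20.

1/2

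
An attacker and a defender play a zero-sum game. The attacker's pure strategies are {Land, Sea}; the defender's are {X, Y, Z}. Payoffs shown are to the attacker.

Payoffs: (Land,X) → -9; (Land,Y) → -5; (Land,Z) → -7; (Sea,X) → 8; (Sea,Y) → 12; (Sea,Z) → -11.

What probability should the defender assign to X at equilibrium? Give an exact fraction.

4/21

Row minima: Land → -9, Sea → -11; maximin = -9.
Column maxima: X → 8, Y → 12, Z → -7; minimax = -7.
-9 ≠ -7, so there is no saddle point; optimal play is mixed.
Y is strictly dominated by X (it gives the attacker strictly more in every row), so the defender never plays it.
On the remaining 2×2 (Land, Sea vs X, Z):
Let the attacker play Land with probability p. Expected payoff against X: (-9)p + 8(1−p) = −17p + 8; against Z: (-7)p + (-11)(1−p) = 4p − 11.
Setting these equal: −17p + 8 = 4p − 11 ⇒ −21p = -19 ⇒ p = 19/21, and the value is (-17)·(19/21) + 8 = -155/21.
For the defender: with q = P(X), equating Land's and Sea's payoffs gives −2q − 7 = 19q − 11 ⇒ q = 4/21.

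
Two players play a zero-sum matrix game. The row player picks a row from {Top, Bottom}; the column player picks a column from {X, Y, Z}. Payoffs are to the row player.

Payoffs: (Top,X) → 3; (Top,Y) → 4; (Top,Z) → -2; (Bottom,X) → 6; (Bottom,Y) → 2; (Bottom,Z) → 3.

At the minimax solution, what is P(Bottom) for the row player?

6/7

Row minima: Top → -2, Bottom → 2; maximin = 2.
Column maxima: X → 6, Y → 4, Z → 3; minimax = 3.
2 ≠ 3, so there is no saddle point; optimal play is mixed.
X is strictly dominated by Z (it gives the row player strictly more in every row), so the column player never plays it.
On the remaining 2×2 (Top, Bottom vs Y, Z):
Let the row player play Top with probability p. Expected payoff against Y: 4p + 2(1−p) = 2p + 2; against Z: (-2)p + 3(1−p) = −5p + 3.
Setting these equal: 2p + 2 = −5p + 3 ⇒ 7p = 1 ⇒ p = 1/7, and the value is (2)·(1/7) + 2 = 16/7.
For the column player: with q = P(Y), equating Top's and Bottom's payoffs gives 6q − 2 = −q + 3 ⇒ q = 5/7.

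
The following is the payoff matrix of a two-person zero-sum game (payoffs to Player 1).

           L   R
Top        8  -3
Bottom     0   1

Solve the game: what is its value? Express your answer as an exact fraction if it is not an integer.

Row minima: Top → -3, Bottom → 0; maximin = 0.
Column maxima: L → 8, R → 1; minimax = 1.
0 ≠ 1, so there is no saddle point; optimal play is mixed.
Let Player 1 play Top with probability p. Expected payoff against L: 8p + 0(1−p) = 8p; against R: (-3)p + 1(1−p) = −4p + 1.
Setting these equal: 8p = −4p + 1 ⇒ 12p = 1 ⇒ p = 1/12, and the value is (8)·(1/12) = 2/3.
For Player 2: with q = P(L), equating Top's and Bottom's payoffs gives 11q − 3 = −q + 1 ⇒ q = 1/3.

2/3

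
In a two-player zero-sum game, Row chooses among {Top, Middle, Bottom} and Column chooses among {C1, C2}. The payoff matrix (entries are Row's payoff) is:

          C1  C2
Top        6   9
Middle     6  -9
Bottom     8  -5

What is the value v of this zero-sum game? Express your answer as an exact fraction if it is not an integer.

Row minima: Top → 6, Middle → -9, Bottom → -5; maximin = 6.
Column maxima: C1 → 8, C2 → 9; minimax = 8.
6 ≠ 8, so there is no saddle point; optimal play is mixed.
Middle is strictly dominated by Bottom, so Row never plays it.
On the remaining 2×2 (Top, Bottom vs C1, C2):
Let Row play Top with probability p. Expected payoff against C1: 6p + 8(1−p) = −2p + 8; against C2: 9p + (-5)(1−p) = 14p − 5.
Setting these equal: −2p + 8 = 14p − 5 ⇒ −16p = -13 ⇒ p = 13/16, and the value is (-2)·(13/16) + 8 = 51/8.
For Column: with q = P(C1), equating Top's and Bottom's payoffs gives −3q + 9 = 13q − 5 ⇒ q = 7/8.

51/8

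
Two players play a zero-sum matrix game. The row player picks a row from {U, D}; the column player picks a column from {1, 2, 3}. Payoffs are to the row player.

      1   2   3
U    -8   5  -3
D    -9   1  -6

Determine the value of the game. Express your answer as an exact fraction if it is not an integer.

Row minima: U → -8, D → -9; maximin = -8.
Column maxima: 1 → -8, 2 → 5, 3 → -3; minimax = -8.
Since maximin = minimax = -8, there is a saddle point and the value is -8.

-8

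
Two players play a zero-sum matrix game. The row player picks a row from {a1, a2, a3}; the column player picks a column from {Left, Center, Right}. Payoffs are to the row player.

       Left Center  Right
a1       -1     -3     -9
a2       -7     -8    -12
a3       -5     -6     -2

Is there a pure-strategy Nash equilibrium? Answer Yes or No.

Row minima: a1 → -9, a2 → -12, a3 → -6; maximin = -6.
Column maxima: Left → -1, Center → -3, Right → -2; minimax = -3.
-6 ≠ -3, so no pure-strategy equilibrium exists.

No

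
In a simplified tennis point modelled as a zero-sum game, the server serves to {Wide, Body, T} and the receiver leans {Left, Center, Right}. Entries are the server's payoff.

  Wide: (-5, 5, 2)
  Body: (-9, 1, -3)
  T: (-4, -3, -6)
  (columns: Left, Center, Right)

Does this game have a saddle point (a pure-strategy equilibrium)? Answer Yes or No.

Row minima: Wide → -5, Body → -9, T → -6; maximin = -5.
Column maxima: Left → -4, Center → 5, Right → 2; minimax = -4.
-5 ≠ -4, so no pure-strategy equilibrium exists.

No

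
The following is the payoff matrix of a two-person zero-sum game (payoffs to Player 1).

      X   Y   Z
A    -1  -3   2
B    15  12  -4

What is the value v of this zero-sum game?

Row minima: A → -3, B → -4; maximin = -3.
Column maxima: X → 15, Y → 12, Z → 2; minimax = 2.
-3 ≠ 2, so there is no saddle point; optimal play is mixed.
X is strictly dominated by Y (it gives Player 1 strictly more in every row), so Player 2 never plays it.
On the remaining 2×2 (A, B vs Y, Z):
Let Player 1 play A with probability p. Expected payoff against Y: (-3)p + 12(1−p) = −15p + 12; against Z: 2p + (-4)(1−p) = 6p − 4.
Setting these equal: −15p + 12 = 6p − 4 ⇒ −21p = -16 ⇒ p = 16/21, and the value is (-15)·(16/21) + 12 = 4/7.
For Player 2: with q = P(Y), equating A's and B's payoffs gives −5q + 2 = 16q − 4 ⇒ q = 2/7.

4/7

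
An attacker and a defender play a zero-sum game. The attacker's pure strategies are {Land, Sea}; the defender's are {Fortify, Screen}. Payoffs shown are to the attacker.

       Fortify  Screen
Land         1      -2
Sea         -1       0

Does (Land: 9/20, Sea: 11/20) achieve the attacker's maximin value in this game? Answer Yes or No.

No

Against Fortify this mix gives (9/20)·1 + (11/20)·(-1) = -1/10.
Against Screen this mix gives (9/20)·(-2) + (11/20)·0 = -9/10.
The defender will play Screen, holding the attacker to -9/10. Shifting weight toward the row that does better against Screen would raise this floor (the equalizing mix achieves -1/2 against both Screen and Fortify), so the proposed strategy is not optimal.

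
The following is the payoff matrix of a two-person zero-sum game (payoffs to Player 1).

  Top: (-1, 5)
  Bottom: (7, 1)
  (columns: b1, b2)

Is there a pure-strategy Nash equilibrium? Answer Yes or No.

No

Row minima: Top → -1, Bottom → 1; maximin = 1.
Column maxima: b1 → 7, b2 → 5; minimax = 5.
1 ≠ 5, so no pure-strategy equilibrium exists.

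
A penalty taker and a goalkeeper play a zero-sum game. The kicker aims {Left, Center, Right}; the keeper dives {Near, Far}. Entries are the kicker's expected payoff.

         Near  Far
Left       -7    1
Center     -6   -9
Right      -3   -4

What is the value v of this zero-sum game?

Row minima: Left → -7, Center → -9, Right → -4; maximin = -4.
Column maxima: Near → -3, Far → 1; minimax = -3.
-4 ≠ -3, so there is no saddle point; optimal play is mixed.
Center is strictly dominated by Right, so the kicker never plays it.
On the remaining 2×2 (Left, Right vs Near, Far):
Let the kicker play Left with probability p. Expected payoff against Near: (-7)p + (-3)(1−p) = −4p − 3; against Far: 1p + (-4)(1−p) = 5p − 4.
Setting these equal: −4p − 3 = 5p − 4 ⇒ −9p = -1 ⇒ p = 1/9, and the value is (-4)·(1/9) − 3 = -31/9.
For the keeper: with q = P(Near), equating Left's and Right's payoffs gives −8q + 1 = q − 4 ⇒ q = 5/9.

-31/9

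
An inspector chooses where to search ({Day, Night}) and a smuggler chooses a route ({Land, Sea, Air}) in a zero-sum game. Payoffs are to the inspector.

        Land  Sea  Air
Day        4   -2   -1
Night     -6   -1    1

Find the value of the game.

-16/11

Row minima: Day → -2, Night → -6; maximin = -2.
Column maxima: Land → 4, Sea → -1, Air → 1; minimax = -1.
-2 ≠ -1, so there is no saddle point; optimal play is mixed.
Air is strictly dominated by Sea (it gives the inspector strictly more in every row), so the smuggler never plays it.
On the remaining 2×2 (Day, Night vs Land, Sea):
Let the inspector play Day with probability p. Expected payoff against Land: 4p + (-6)(1−p) = 10p − 6; against Sea: (-2)p + (-1)(1−p) = −p − 1.
Setting these equal: 10p − 6 = −p − 1 ⇒ 11p = 5 ⇒ p = 5/11, and the value is (10)·(5/11) − 6 = -16/11.
For the smuggler: with q = P(Land), equating Day's and Night's payoffs gives 6q − 2 = −5q − 1 ⇒ q = 1/11.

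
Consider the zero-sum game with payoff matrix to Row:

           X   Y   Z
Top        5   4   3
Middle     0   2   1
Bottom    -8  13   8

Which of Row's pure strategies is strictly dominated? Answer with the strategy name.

Top gives a strictly higher payoff than Middle against every column: 5 > 0, 4 > 2, 3 > 1.
So Middle is strictly dominated and Row never plays it.

Middle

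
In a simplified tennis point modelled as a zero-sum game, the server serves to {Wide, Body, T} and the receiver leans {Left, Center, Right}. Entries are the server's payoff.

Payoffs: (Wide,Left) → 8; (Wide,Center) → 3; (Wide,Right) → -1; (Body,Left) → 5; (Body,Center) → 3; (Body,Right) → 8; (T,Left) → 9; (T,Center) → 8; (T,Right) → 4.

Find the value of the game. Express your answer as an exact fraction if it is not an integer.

Row minima: Wide → -1, Body → 3, T → 4; maximin = 4.
Column maxima: Left → 9, Center → 8, Right → 8; minimax = 8.
4 ≠ 8, so there is no saddle point; optimal play is mixed.
Wide is strictly dominated by T, so the server never plays it.
Left is strictly dominated by Center (it gives the server strictly more in every row), so the receiver never plays it.
On the remaining 2×2 (Body, T vs Center, Right):
Let the server play Body with probability p. Expected payoff against Center: 3p + 8(1−p) = −5p + 8; against Right: 8p + 4(1−p) = 4p + 4.
Setting these equal: −5p + 8 = 4p + 4 ⇒ −9p = -4 ⇒ p = 4/9, and the value is (-5)·(4/9) + 8 = 52/9.
For the receiver: with q = P(Center), equating Body's and T's payoffs gives −5q + 8 = 4q + 4 ⇒ q = 4/9.

52/9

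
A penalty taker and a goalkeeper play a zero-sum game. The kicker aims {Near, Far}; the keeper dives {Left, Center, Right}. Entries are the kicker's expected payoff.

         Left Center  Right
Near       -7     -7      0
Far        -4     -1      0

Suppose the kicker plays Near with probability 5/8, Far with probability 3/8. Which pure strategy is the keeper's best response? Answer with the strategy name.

Left

If the keeper plays Left, the kicker's expected payoff is (5/8)·(-7) + (3/8)·(-4) = -47/8.
If the keeper plays Center, the kicker's expected payoff is (5/8)·(-7) + (3/8)·(-1) = -19/4.
If the keeper plays Right, the kicker's expected payoff is (5/8)·0 + (3/8)·0 = 0.
The keeper minimizes the kicker's payoff; the smallest is -47/8, so the best response is Left.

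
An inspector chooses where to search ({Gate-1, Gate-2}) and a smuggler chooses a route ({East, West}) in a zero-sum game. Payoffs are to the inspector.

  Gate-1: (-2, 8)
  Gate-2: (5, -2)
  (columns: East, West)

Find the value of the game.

Row minima: Gate-1 → -2, Gate-2 → -2; maximin = -2.
Column maxima: East → 5, West → 8; minimax = 5.
-2 ≠ 5, so there is no saddle point; optimal play is mixed.
Let the inspector play Gate-1 with probability p. Expected payoff against East: (-2)p + 5(1−p) = −7p + 5; against West: 8p + (-2)(1−p) = 10p − 2.
Setting these equal: −7p + 5 = 10p − 2 ⇒ −17p = -7 ⇒ p = 7/17, and the value is (-7)·(7/17) + 5 = 36/17.
For the smuggler: with q = P(East), equating Gate-1's and Gate-2's payoffs gives −10q + 8 = 7q − 2 ⇒ q = 10/17.

36/17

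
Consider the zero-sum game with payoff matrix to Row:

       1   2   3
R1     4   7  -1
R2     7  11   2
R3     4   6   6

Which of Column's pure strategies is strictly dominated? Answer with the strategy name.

1 holds Row's payoff strictly below 2 in every row: 4 < 7, 7 < 11, 4 < 6.
So 2 is strictly dominated for Column.

2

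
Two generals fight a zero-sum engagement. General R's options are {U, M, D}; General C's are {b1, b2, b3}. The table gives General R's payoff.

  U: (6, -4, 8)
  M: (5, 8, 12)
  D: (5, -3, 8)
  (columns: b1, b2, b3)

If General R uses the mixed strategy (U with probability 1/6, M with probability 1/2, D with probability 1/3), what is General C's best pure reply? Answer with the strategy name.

If General C plays b1, General R's expected payoff is (1/6)·6 + (1/2)·5 + (1/3)·5 = 31/6.
If General C plays b2, General R's expected payoff is (1/6)·(-4) + (1/2)·8 + (1/3)·(-3) = 7/3.
If General C plays b3, General R's expected payoff is (1/6)·8 + (1/2)·12 + (1/3)·8 = 10.
General C minimizes General R's payoff; the smallest is 7/3, so the best response is b2.

b2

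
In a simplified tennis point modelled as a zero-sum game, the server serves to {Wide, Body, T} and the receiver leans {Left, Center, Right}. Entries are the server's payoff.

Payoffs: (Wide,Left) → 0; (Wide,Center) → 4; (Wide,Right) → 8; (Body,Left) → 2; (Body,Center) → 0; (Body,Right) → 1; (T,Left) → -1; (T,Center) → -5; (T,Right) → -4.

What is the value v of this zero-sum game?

Row minima: Wide → 0, Body → 0, T → -5; maximin = 0.
Column maxima: Left → 2, Center → 4, Right → 8; minimax = 2.
0 ≠ 2, so there is no saddle point; optimal play is mixed.
T is strictly dominated by Wide, so the server never plays it.
Right is strictly dominated by Center (it gives the server strictly more in every row), so the receiver never plays it.
On the remaining 2×2 (Wide, Body vs Left, Center):
Let the server play Wide with probability p. Expected payoff against Left: 0p + 2(1−p) = −2p + 2; against Center: 4p + 0(1−p) = 4p.
Setting these equal: −2p + 2 = 4p ⇒ −6p = -2 ⇒ p = 1/3, and the value is (-2)·(1/3) + 2 = 4/3.
For the receiver: with q = P(Left), equating Wide's and Body's payoffs gives −4q + 4 = 2q ⇒ q = 2/3.

4/3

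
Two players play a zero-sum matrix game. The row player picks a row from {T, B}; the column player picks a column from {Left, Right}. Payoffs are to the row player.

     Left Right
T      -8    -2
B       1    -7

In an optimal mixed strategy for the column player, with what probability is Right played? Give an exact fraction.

Row minima: T → -8, B → -7; maximin = -7.
Column maxima: Left → 1, Right → -2; minimax = -2.
-7 ≠ -2, so there is no saddle point; optimal play is mixed.
Let the row player play T with probability p. Expected payoff against Left: (-8)p + 1(1−p) = −9p + 1; against Right: (-2)p + (-7)(1−p) = 5p − 7.
Setting these equal: −9p + 1 = 5p − 7 ⇒ −14p = -8 ⇒ p = 4/7, and the value is (-9)·(4/7) + 1 = -29/7.
For the column player: with q = P(Left), equating T's and B's payoffs gives −6q − 2 = 8q − 7 ⇒ q = 5/14.

9/14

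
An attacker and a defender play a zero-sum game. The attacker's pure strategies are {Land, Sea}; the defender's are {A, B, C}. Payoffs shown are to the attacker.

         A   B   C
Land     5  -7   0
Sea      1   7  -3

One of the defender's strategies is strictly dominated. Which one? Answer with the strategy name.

C holds the attacker's payoff strictly below A in every row: 0 < 5, -3 < 1.
So A is strictly dominated for the defender.

A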